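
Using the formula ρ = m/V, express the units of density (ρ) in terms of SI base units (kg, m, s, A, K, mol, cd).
Units of each symbol in ρ = m/V:
  m (mass): kg
  V (volume): m³  → in the denominator, contributes 1/m³

Multiplying the contributions: [kg] · [1/m³]
Adding exponents of each base unit: kg: 1, m: -3
SI base units of density: kg/m³

Answer: kg/m³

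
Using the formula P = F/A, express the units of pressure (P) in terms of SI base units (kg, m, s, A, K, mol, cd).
Units of each symbol in P = F/A:
  F (force): kg·m/s²
  A (area): m²  → in the denominator, contributes 1/m²

Multiplying the contributions: [kg·m/s²] · [1/m²]
Adding exponents of each base unit: kg: 1, m: -1, s: -2
SI base units of pressure: kg/(m·s²)

Answer: kg/(m·s²)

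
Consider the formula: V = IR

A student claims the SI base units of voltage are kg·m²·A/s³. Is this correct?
Units of each symbol in V = IR:
  I (current): A
  R (resistance, in ohms): kg·m²/(s³·A²)

Multiplying the contributions: [A] · [kg·m²/(s³·A²)]
Adding exponents of each base unit: kg: 1, m: 2, s: -3, A: -1
SI base units of voltage: kg·m²/(s³·A)

The claimed units kg·m²·A/s³ (exponents kg: 1, m: 2, s: -3, A: 1) do not match the derived units kg·m²/(s³·A) (exponents kg: 1, m: 2, s: -3, A: -1), so the claim is incorrect.

Answer: No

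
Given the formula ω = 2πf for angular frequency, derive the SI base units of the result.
Units of each symbol in ω = 2πf:
  f (frequency): 1/s
  The factor 2π is dimensionless.

Multiplying the contributions: [1/s]
Adding exponents of each base unit: s: -1
SI base units of angular frequency: 1/s

Answer: 1/s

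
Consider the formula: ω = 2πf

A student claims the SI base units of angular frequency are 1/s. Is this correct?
Units of each symbol in ω = 2πf:
  f (frequency): 1/s
  The factor 2π is dimensionless.

Multiplying the contributions: [1/s]
Adding exponents of each base unit: s: -1
SI base units of angular frequency: 1/s

The claimed units 1/s match the derived units, so the claim is correct.

Answer: Yes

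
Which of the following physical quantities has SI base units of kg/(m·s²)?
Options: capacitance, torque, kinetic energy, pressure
Checking the SI base units of each option:
  capacitance (C = Q/V): s⁴·A²/(kg·m²)  ✗
  torque (τ = Fr): kg·m²/s²  ✗
  kinetic energy (E = ½mv²): kg·m²/s²  ✗
  pressure (P = F/A): kg/(m·s²)  ✓ matches

Only pressure has units kg/(m·s²).

Answer: pressure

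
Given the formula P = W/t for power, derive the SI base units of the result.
Units of each symbol in P = W/t:
  W (work): kg·m²/s²
  t (time): s  → in the denominator, contributes 1/s

Multiplying the contributions: [kg·m²/s²] · [1/s]
Adding exponents of each base unit: kg: 1, m: 2, s: -3
SI base units of power: kg·m²/s³

Answer: kg·m²/s³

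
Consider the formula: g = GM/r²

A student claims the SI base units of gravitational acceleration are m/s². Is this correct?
Units of each symbol in g = GM/r²:
  G (gravitational constant): m³/(kg·s²)
  M (mass): kg
  r (distance): m  → to the power 2 in the denominator, contributes 1/m²

Multiplying the contributions: [m³/(kg·s²)] · [kg] · [1/m²]
Adding exponents of each base unit: m: 1, s: -2
SI base units of gravitational acceleration: m/s²

The claimed units m/s² match the derived units, so the claim is correct.

Answer: Yes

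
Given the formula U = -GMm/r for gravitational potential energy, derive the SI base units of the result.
Units of each symbol in U = -GMm/r:
  G (gravitational constant): m³/(kg·s²)
  M (mass): kg
  m (mass): kg
  r (distance): m  → in the denominator, contributes 1/m
  The minus sign does not affect the units.

Multiplying the contributions: [m³/(kg·s²)] · [kg] · [kg] · [1/m]
Adding exponents of each base unit: kg: 1, m: 2, s: -2
SI base units of gravitational potential energy: kg·m²/s²

Answer: kg·m²/s²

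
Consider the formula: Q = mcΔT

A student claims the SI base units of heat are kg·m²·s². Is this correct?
Units of each symbol in Q = mcΔT:
  m (mass): kg
  c (specific heat capacity, in J/(kg·K)): m²/(s²·K)
  ΔT (temperature change): K

Multiplying the contributions: [kg] · [m²/(s²·K)] · [K]
Adding exponents of each base unit: kg: 1, m: 2, s: -2
SI base units of heat: kg·m²/s²

The claimed units kg·m²·s² (exponents kg: 1, m: 2, s: 2) do not match the derived units kg·m²/s² (exponents kg: 1, m: 2, s: -2), so the claim is incorrect.

Answer: No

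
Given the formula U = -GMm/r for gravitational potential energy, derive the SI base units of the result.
Units of each symbol in U = -GMm/r:
  G (gravitational constant): m³/(kg·s²)
  M (mass): kg
  m (mass): kg
  r (distance): m  → in the denominator, contributes 1/m
  The minus sign does not affect the units.

Multiplying the contributions: [m³/(kg·s²)] · [kg] · [kg] · [1/m]
Adding exponents of each base unit: kg: 1, m: 2, s: -2
SI base units of gravitational potential energy: kg·m²/s²

Answer: kg·m²/s²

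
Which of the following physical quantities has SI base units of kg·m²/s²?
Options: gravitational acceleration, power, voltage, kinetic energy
Checking the SI base units of each option:
  gravitational acceleration (g = GM/r²): m/s²  ✗
  power (P = W/t): kg·m²/s³  ✗
  voltage (V = IR): kg·m²/(s³·A)  ✗
  kinetic energy (E = ½mv²): kg·m²/s²  ✓ matches

Only kinetic energy has units kg·m²/s².

Answer: kinetic energy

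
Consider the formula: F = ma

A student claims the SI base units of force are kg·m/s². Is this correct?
Units of each symbol in F = ma:
  m (mass): kg
  a (acceleration): m/s²

Multiplying the contributions: [kg] · [m/s²]
Adding exponents of each base unit: kg: 1, m: 1, s: -2
SI base units of force: kg·m/s²

The claimed units kg·m/s² match the derived units, so the claim is correct.

Answer: Yes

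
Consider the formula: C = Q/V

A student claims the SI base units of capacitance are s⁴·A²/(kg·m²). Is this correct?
Units of each symbol in C = Q/V:
  Q (charge, in coulombs): s·A
  V (voltage, in volts): kg·m²/(s³·A)  → in the denominator, contributes s³·A/(kg·m²)

Multiplying the contributions: [s·A] · [s³·A/(kg·m²)]
Adding exponents of each base unit: kg: -1, m: -2, s: 4, A: 2
SI base units of capacitance: s⁴·A²/(kg·m²)

The claimed units s⁴·A²/(kg·m²) match the derived units, so the claim is correct.

Answer: Yes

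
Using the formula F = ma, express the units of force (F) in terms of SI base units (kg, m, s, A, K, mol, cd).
Units of each symbol in F = ma:
  m (mass): kg
  a (acceleration): m/s²

Multiplying the contributions: [kg] · [m/s²]
Adding exponents of each base unit: kg: 1, m: 1, s: -2
SI base units of force: kg·m/s²

Answer: kg·m/s²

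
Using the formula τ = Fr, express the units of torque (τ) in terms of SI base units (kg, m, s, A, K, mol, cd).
Units of each symbol in τ = Fr:
  F (force): kg·m/s²
  r (lever arm): m

Multiplying the contributions: [kg·m/s²] · [m]
Adding exponents of each base unit: kg: 1, m: 2, s: -2
SI base units of torque: kg·m²/s²

Answer: kg·m²/s²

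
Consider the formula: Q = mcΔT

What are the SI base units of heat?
Units of each symbol in Q = mcΔT:
  m (mass): kg
  c (specific heat capacity, in J/(kg·K)): m²/(s²·K)
  ΔT (temperature change): K

Multiplying the contributions: [kg] · [m²/(s²·K)] · [K]
Adding exponents of each base unit: kg: 1, m: 2, s: -2
SI base units of heat: kg·m²/s²

Answer: kg·m²/s²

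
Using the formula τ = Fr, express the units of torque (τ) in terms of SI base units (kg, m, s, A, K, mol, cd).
Units of each symbol in τ = Fr:
  F (force): kg·m/s²
  r (lever arm): m

Multiplying the contributions: [kg·m/s²] · [m]
Adding exponents of each base unit: kg: 1, m: 2, s: -2
SI base units of torque: kg·m²/s²

Answer: kg·m²/s²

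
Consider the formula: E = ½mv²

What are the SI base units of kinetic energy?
Units of each symbol in E = ½mv²:
  m (mass): kg
  v (speed): m/s  → to the power 2, contributes m²/s²
  The factor ½ is dimensionless.

Multiplying the contributions: [kg] · [m²/s²]
Adding exponents of each base unit: kg: 1, m: 2, s: -2
SI base units of kinetic energy: kg·m²/s²

Answer: kg·m²/s²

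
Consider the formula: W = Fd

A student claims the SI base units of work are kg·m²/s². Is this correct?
Units of each symbol in W = Fd:
  F (force): kg·m/s²
  d (displacement): m

Multiplying the contributions: [kg·m/s²] · [m]
Adding exponents of each base unit: kg: 1, m: 2, s: -2
SI base units of work: kg·m²/s²

The claimed units kg·m²/s² match the derived units, so the claim is correct.

Answer: Yes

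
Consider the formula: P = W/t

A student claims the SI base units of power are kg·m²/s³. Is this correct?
Units of each symbol in P = W/t:
  W (work): kg·m²/s²
  t (time): s  → in the denominator, contributes 1/s

Multiplying the contributions: [kg·m²/s²] · [1/s]
Adding exponents of each base unit: kg: 1, m: 2, s: -3
SI base units of power: kg·m²/s³

The claimed units kg·m²/s³ match the derived units, so the claim is correct.

Answer: Yes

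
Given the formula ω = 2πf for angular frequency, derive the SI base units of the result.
Units of each symbol in ω = 2πf:
  f (frequency): 1/s
  The factor 2π is dimensionless.

Multiplying the contributions: [1/s]
Adding exponents of each base unit: s: -1
SI base units of angular frequency: 1/s

Answer: 1/s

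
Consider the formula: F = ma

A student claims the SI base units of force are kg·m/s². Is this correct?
Units of each symbol in F = ma:
  m (mass): kg
  a (acceleration): m/s²

Multiplying the contributions: [kg] · [m/s²]
Adding exponents of each base unit: kg: 1, m: 1, s: -2
SI base units of force: kg·m/s²

The claimed units kg·m/s² match the derived units, so the claim is correct.

Answer: Yes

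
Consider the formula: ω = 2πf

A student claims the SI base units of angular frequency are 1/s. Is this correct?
Units of each symbol in ω = 2πf:
  f (frequency): 1/s
  The factor 2π is dimensionless.

Multiplying the contributions: [1/s]
Adding exponents of each base unit: s: -1
SI base units of angular frequency: 1/s

The claimed units 1/s match the derived units, so the claim is correct.

Answer: Yes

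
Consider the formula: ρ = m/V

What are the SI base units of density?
Units of each symbol in ρ = m/V:
  m (mass): kg
  V (volume): m³  → in the denominator, contributes 1/m³

Multiplying the contributions: [kg] · [1/m³]
Adding exponents of each base unit: kg: 1, m: -3
SI base units of density: kg/m³

Answer: kg/m³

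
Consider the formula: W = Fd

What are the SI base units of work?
Units of each symbol in W = Fd:
  F (force): kg·m/s²
  d (displacement): m

Multiplying the contributions: [kg·m/s²] · [m]
Adding exponents of each base unit: kg: 1, m: 2, s: -2
SI base units of work: kg·m²/s²

Answer: kg·m²/s²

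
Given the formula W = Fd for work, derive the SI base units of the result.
Units of each symbol in W = Fd:
  F (force): kg·m/s²
  d (displacement): m

Multiplying the contributions: [kg·m/s²] · [m]
Adding exponents of each base unit: kg: 1, m: 2, s: -2
SI base units of work: kg·m²/s²

Answer: kg·m²/s²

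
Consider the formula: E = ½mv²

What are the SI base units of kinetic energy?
Units of each symbol in E = ½mv²:
  m (mass): kg
  v (speed): m/s  → to the power 2, contributes m²/s²
  The factor ½ is dimensionless.

Multiplying the contributions: [kg] · [m²/s²]
Adding exponents of each base unit: kg: 1, m: 2, s: -2
SI base units of kinetic energy: kg·m²/s²

Answer: kg·m²/s²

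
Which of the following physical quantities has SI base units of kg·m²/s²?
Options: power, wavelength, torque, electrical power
Checking the SI base units of each option:
  power (P = W/t): kg·m²/s³  ✗
  wavelength (λ = v/f): m  ✗
  torque (τ = Fr): kg·m²/s²  ✓ matches
  electrical power (P = IV): kg·m²/s³  ✗

Only torque has units kg·m²/s².

Answer: torque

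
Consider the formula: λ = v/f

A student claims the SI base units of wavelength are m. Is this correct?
Units of each symbol in λ = v/f:
  v (wave speed): m/s
  f (frequency): 1/s  → in the denominator, contributes s

Multiplying the contributions: [m/s] · [s]
Adding exponents of each base unit: m: 1
SI base units of wavelength: m

The claimed units m match the derived units, so the claim is correct.

Answer: Yes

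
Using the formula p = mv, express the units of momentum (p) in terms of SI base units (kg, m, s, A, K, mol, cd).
Units of each symbol in p = mv:
  m (mass): kg
  v (velocity): m/s

Multiplying the contributions: [kg] · [m/s]
Adding exponents of each base unit: kg: 1, m: 1, s: -1
SI base units of momentum: kg·m/s

Answer: kg·m/s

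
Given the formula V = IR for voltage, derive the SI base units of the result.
Units of each symbol in V = IR:
  I (current): A
  R (resistance, in ohms): kg·m²/(s³·A²)

Multiplying the contributions: [A] · [kg·m²/(s³·A²)]
Adding exponents of each base unit: kg: 1, m: 2, s: -3, A: -1
SI base units of voltage: kg·m²/(s³·A)

Answer: kg·m²/(s³·A)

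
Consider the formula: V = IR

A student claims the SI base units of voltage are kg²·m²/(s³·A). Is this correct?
Units of each symbol in V = IR:
  I (current): A
  R (resistance, in ohms): kg·m²/(s³·A²)

Multiplying the contributions: [A] · [kg·m²/(s³·A²)]
Adding exponents of each base unit: kg: 1, m: 2, s: -3, A: -1
SI base units of voltage: kg·m²/(s³·A)

The claimed units kg²·m²/(s³·A) (exponents kg: 2, m: 2, s: -3, A: -1) do not match the derived units kg·m²/(s³·A) (exponents kg: 1, m: 2, s: -3, A: -1), so the claim is incorrect.

Answer: No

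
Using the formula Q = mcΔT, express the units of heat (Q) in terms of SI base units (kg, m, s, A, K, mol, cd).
Units of each symbol in Q = mcΔT:
  m (mass): kg
  c (specific heat capacity, in J/(kg·K)): m²/(s²·K)
  ΔT (temperature change): K

Multiplying the contributions: [kg] · [m²/(s²·K)] · [K]
Adding exponents of each base unit: kg: 1, m: 2, s: -2
SI base units of heat: kg·m²/s²

Answer: kg·m²/s²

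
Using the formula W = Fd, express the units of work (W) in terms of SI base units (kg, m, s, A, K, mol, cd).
Units of each symbol in W = Fd:
  F (force): kg·m/s²
  d (displacement): m

Multiplying the contributions: [kg·m/s²] · [m]
Adding exponents of each base unit: kg: 1, m: 2, s: -2
SI base units of work: kg·m²/s²

Answer: kg·m²/s²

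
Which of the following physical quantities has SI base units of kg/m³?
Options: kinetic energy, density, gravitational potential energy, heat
Checking the SI base units of each option:
  kinetic energy (E = ½mv²): kg·m²/s²  ✗
  density (ρ = m/V): kg/m³  ✓ matches
  gravitational potential energy (U = -GMm/r): kg·m²/s²  ✗
  heat (Q = mcΔT): kg·m²/s²  ✗

Only density has units kg/m³.

Answer: density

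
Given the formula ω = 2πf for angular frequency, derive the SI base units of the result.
Units of each symbol in ω = 2πf:
  f (frequency): 1/s
  The factor 2π is dimensionless.

Multiplying the contributions: [1/s]
Adding exponents of each base unit: s: -1
SI base units of angular frequency: 1/s

Answer: 1/s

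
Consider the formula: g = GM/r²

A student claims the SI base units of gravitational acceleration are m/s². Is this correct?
Units of each symbol in g = GM/r²:
  G (gravitational constant): m³/(kg·s²)
  M (mass): kg
  r (distance): m  → to the power 2 in the denominator, contributes 1/m²

Multiplying the contributions: [m³/(kg·s²)] · [kg] · [1/m²]
Adding exponents of each base unit: m: 1, s: -2
SI base units of gravitational acceleration: m/s²

The claimed units m/s² match the derived units, so the claim is correct.

Answer: Yes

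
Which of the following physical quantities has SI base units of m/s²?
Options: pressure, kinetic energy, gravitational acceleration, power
Checking the SI base units of each option:
  pressure (P = F/A): kg/(m·s²)  ✗
  kinetic energy (E = ½mv²): kg·m²/s²  ✗
  gravitational acceleration (g = GM/r²): m/s²  ✓ matches
  power (P = W/t): kg·m²/s³  ✗

Only gravitational acceleration has units m/s².

Answer: gravitational acceleration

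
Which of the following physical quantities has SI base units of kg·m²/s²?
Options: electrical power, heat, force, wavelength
Checking the SI base units of each option:
  electrical power (P = IV): kg·m²/s³  ✗
  heat (Q = mcΔT): kg·m²/s²  ✓ matches
  force (F = ma): kg·m/s²  ✗
  wavelength (λ = v/f): m  ✗

Only heat has units kg·m²/s².

Answer: heat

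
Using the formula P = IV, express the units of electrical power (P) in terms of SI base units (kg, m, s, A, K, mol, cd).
Units of each symbol in P = IV:
  I (current): A
  V (voltage, in volts): kg·m²/(s³·A)

Multiplying the contributions: [A] · [kg·m²/(s³·A)]
Adding exponents of each base unit: kg: 1, m: 2, s: -3
SI base units of electrical power: kg·m²/s³

Answer: kg·m²/s³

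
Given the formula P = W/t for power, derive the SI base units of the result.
Units of each symbol in P = W/t:
  W (work): kg·m²/s²
  t (time): s  → in the denominator, contributes 1/s

Multiplying the contributions: [kg·m²/s²] · [1/s]
Adding exponents of each base unit: kg: 1, m: 2, s: -3
SI base units of power: kg·m²/s³

Answer: kg·m²/s³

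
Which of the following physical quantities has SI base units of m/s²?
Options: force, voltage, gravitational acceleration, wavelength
Checking the SI base units of each option:
  force (F = ma): kg·m/s²  ✗
  voltage (V = IR): kg·m²/(s³·A)  ✗
  gravitational acceleration (g = GM/r²): m/s²  ✓ matches
  wavelength (λ = v/f): m  ✗

Only gravitational acceleration has units m/s².

Answer: gravitational acceleration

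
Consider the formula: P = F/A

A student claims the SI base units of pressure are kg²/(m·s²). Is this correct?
Units of each symbol in P = F/A:
  F (force): kg·m/s²
  A (area): m²  → in the denominator, contributes 1/m²

Multiplying the contributions: [kg·m/s²] · [1/m²]
Adding exponents of each base unit: kg: 1, m: -1, s: -2
SI base units of pressure: kg/(m·s²)

The claimed units kg²/(m·s²) (exponents kg: 2, m: -1, s: -2) do not match the derived units kg/(m·s²) (exponents kg: 1, m: -1, s: -2), so the claim is incorrect.

Answer: No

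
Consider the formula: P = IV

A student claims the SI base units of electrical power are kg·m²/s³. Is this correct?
Units of each symbol in P = IV:
  I (current): A
  V (voltage, in volts): kg·m²/(s³·A)

Multiplying the contributions: [A] · [kg·m²/(s³·A)]
Adding exponents of each base unit: kg: 1, m: 2, s: -3
SI base units of electrical power: kg·m²/s³

The claimed units kg·m²/s³ match the derived units, so the claim is correct.

Answer: Yes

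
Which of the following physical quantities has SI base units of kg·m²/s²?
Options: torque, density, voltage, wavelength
Checking the SI base units of each option:
  torque (τ = Fr): kg·m²/s²  ✓ matches
  density (ρ = m/V): kg/m³  ✗
  voltage (V = IR): kg·m²/(s³·A)  ✗
  wavelength (λ = v/f): m  ✗

Only torque has units kg·m²/s².

Answer: torque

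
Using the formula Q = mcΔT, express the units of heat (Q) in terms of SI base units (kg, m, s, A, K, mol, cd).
Units of each symbol in Q = mcΔT:
  m (mass): kg
  c (specific heat capacity, in J/(kg·K)): m²/(s²·K)
  ΔT (temperature change): K

Multiplying the contributions: [kg] · [m²/(s²·K)] · [K]
Adding exponents of each base unit: kg: 1, m: 2, s: -2
SI base units of heat: kg·m²/s²

Answer: kg·m²/s²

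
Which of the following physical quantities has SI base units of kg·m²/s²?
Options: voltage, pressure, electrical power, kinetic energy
Checking the SI base units of each option:
  voltage (V = IR): kg·m²/(s³·A)  ✗
  pressure (P = F/A): kg/(m·s²)  ✗
  electrical power (P = IV): kg·m²/s³  ✗
  kinetic energy (E = ½mv²): kg·m²/s²  ✓ matches

Only kinetic energy has units kg·m²/s².

Answer: kinetic energy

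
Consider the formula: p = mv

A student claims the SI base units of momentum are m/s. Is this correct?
Units of each symbol in p = mv:
  m (mass): kg
  v (velocity): m/s

Multiplying the contributions: [kg] · [m/s]
Adding exponents of each base unit: kg: 1, m: 1, s: -1
SI base units of momentum: kg·m/s

The claimed units m/s (exponents m: 1, s: -1) do not match the derived units kg·m/s (exponents kg: 1, m: 1, s: -1), so the claim is incorrect.

Answer: No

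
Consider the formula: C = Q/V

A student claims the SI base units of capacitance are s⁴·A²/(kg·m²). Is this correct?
Units of each symbol in C = Q/V:
  Q (charge, in coulombs): s·A
  V (voltage, in volts): kg·m²/(s³·A)  → in the denominator, contributes s³·A/(kg·m²)

Multiplying the contributions: [s·A] · [s³·A/(kg·m²)]
Adding exponents of each base unit: kg: -1, m: -2, s: 4, A: 2
SI base units of capacitance: s⁴·A²/(kg·m²)

The claimed units s⁴·A²/(kg·m²) match the derived units, so the claim is correct.

Answer: Yes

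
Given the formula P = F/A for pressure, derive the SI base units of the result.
Units of each symbol in P = F/A:
  F (force): kg·m/s²
  A (area): m²  → in the denominator, contributes 1/m²

Multiplying the contributions: [kg·m/s²] · [1/m²]
Adding exponents of each base unit: kg: 1, m: -1, s: -2
SI base units of pressure: kg/(m·s²)

Answer: kg/(m·s²)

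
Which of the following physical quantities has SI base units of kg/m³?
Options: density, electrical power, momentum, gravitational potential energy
Checking the SI base units of each option:
  density (ρ = m/V): kg/m³  ✓ matches
  electrical power (P = IV): kg·m²/s³  ✗
  momentum (p = mv): kg·m/s  ✗
  gravitational potential energy (U = -GMm/r): kg·m²/s²  ✗

Only density has units kg/m³.

Answer: density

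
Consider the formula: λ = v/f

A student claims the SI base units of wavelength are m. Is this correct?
Units of each symbol in λ = v/f:
  v (wave speed): m/s
  f (frequency): 1/s  → in the denominator, contributes s

Multiplying the contributions: [m/s] · [s]
Adding exponents of each base unit: m: 1
SI base units of wavelength: m

The claimed units m match the derived units, so the claim is correct.

Answer: Yes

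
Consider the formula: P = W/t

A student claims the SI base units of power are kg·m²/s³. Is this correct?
Units of each symbol in P = W/t:
  W (work): kg·m²/s²
  t (time): s  → in the denominator, contributes 1/s

Multiplying the contributions: [kg·m²/s²] · [1/s]
Adding exponents of each base unit: kg: 1, m: 2, s: -3
SI base units of power: kg·m²/s³

The claimed units kg·m²/s³ match the derived units, so the claim is correct.

Answer: Yes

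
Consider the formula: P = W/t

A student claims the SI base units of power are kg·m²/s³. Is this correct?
Units of each symbol in P = W/t:
  W (work): kg·m²/s²
  t (time): s  → in the denominator, contributes 1/s

Multiplying the contributions: [kg·m²/s²] · [1/s]
Adding exponents of each base unit: kg: 1, m: 2, s: -3
SI base units of power: kg·m²/s³

The claimed units kg·m²/s³ match the derived units, so the claim is correct.

Answer: Yes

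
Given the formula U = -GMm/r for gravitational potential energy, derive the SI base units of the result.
Units of each symbol in U = -GMm/r:
  G (gravitational constant): m³/(kg·s²)
  M (mass): kg
  m (mass): kg
  r (distance): m  → in the denominator, contributes 1/m
  The minus sign does not affect the units.

Multiplying the contributions: [m³/(kg·s²)] · [kg] · [kg] · [1/m]
Adding exponents of each base unit: kg: 1, m: 2, s: -2
SI base units of gravitational potential energy: kg·m²/s²

Answer: kg·m²/s²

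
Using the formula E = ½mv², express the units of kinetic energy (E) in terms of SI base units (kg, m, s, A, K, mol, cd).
Units of each symbol in E = ½mv²:
  m (mass): kg
  v (speed): m/s  → to the power 2, contributes m²/s²
  The factor ½ is dimensionless.

Multiplying the contributions: [kg] · [m²/s²]
Adding exponents of each base unit: kg: 1, m: 2, s: -2
SI base units of kinetic energy: kg·m²/s²

Answer: kg·m²/s²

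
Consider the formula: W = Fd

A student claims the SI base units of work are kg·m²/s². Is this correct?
Units of each symbol in W = Fd:
  F (force): kg·m/s²
  d (displacement): m

Multiplying the contributions: [kg·m/s²] · [m]
Adding exponents of each base unit: kg: 1, m: 2, s: -2
SI base units of work: kg·m²/s²

The claimed units kg·m²/s² match the derived units, so the claim is correct.

Answer: Yes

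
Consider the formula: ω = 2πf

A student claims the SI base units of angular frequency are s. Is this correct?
Units of each symbol in ω = 2πf:
  f (frequency): 1/s
  The factor 2π is dimensionless.

Multiplying the contributions: [1/s]
Adding exponents of each base unit: s: -1
SI base units of angular frequency: 1/s

The claimed units s (exponents s: 1) do not match the derived units 1/s (exponents s: -1), so the claim is incorrect.

Answer: No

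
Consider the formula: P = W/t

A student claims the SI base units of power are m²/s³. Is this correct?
Units of each symbol in P = W/t:
  W (work): kg·m²/s²
  t (time): s  → in the denominator, contributes 1/s

Multiplying the contributions: [kg·m²/s²] · [1/s]
Adding exponents of each base unit: kg: 1, m: 2, s: -3
SI base units of power: kg·m²/s³

The claimed units m²/s³ (exponents m: 2, s: -3) do not match the derived units kg·m²/s³ (exponents kg: 1, m: 2, s: -3), so the claim is incorrect.

Answer: No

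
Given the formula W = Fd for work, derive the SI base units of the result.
Units of each symbol in W = Fd:
  F (force): kg·m/s²
  d (displacement): m

Multiplying the contributions: [kg·m/s²] · [m]
Adding exponents of each base unit: kg: 1, m: 2, s: -2
SI base units of work: kg·m²/s²

Answer: kg·m²/s²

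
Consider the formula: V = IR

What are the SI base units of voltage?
Units of each symbol in V = IR:
  I (current): A
  R (resistance, in ohms): kg·m²/(s³·A²)

Multiplying the contributions: [A] · [kg·m²/(s³·A²)]
Adding exponents of each base unit: kg: 1, m: 2, s: -3, A: -1
SI base units of voltage: kg·m²/(s³·A)

Answer: kg·m²/(s³·A)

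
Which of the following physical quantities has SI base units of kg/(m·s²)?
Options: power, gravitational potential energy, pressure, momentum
Checking the SI base units of each option:
  power (P = W/t): kg·m²/s³  ✗
  gravitational potential energy (U = -GMm/r): kg·m²/s²  ✗
  pressure (P = F/A): kg/(m·s²)  ✓ matches
  momentum (p = mv): kg·m/s  ✗

Only pressure has units kg/(m·s²).

Answer: pressure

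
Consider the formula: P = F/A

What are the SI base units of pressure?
Units of each symbol in P = F/A:
  F (force): kg·m/s²
  A (area): m²  → in the denominator, contributes 1/m²

Multiplying the contributions: [kg·m/s²] · [1/m²]
Adding exponents of each base unit: kg: 1, m: -1, s: -2
SI base units of pressure: kg/(m·s²)

Answer: kg/(m·s²)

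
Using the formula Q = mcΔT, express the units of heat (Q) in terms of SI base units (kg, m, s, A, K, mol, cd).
Units of each symbol in Q = mcΔT:
  m (mass): kg
  c (specific heat capacity, in J/(kg·K)): m²/(s²·K)
  ΔT (temperature change): K

Multiplying the contributions: [kg] · [m²/(s²·K)] · [K]
Adding exponents of each base unit: kg: 1, m: 2, s: -2
SI base units of heat: kg·m²/s²

Answer: kg·m²/s²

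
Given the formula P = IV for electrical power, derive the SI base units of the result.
Units of each symbol in P = IV:
  I (current): A
  V (voltage, in volts): kg·m²/(s³·A)

Multiplying the contributions: [A] · [kg·m²/(s³·A)]
Adding exponents of each base unit: kg: 1, m: 2, s: -3
SI base units of electrical power: kg·m²/s³

Answer: kg·m²/s³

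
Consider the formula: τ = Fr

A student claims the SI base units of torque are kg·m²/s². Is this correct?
Units of each symbol in τ = Fr:
  F (force): kg·m/s²
  r (lever arm): m

Multiplying the contributions: [kg·m/s²] · [m]
Adding exponents of each base unit: kg: 1, m: 2, s: -2
SI base units of torque: kg·m²/s²

The claimed units kg·m²/s² match the derived units, so the claim is correct.

Answer: Yes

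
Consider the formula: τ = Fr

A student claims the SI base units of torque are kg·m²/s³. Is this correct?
Units of each symbol in τ = Fr:
  F (force): kg·m/s²
  r (lever arm): m

Multiplying the contributions: [kg·m/s²] · [m]
Adding exponents of each base unit: kg: 1, m: 2, s: -2
SI base units of torque: kg·m²/s²

The claimed units kg·m²/s³ (exponents kg: 1, m: 2, s: -3) do not match the derived units kg·m²/s² (exponents kg: 1, m: 2, s: -2), so the claim is incorrect.

Answer: No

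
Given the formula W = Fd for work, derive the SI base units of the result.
Units of each symbol in W = Fd:
  F (force): kg·m/s²
  d (displacement): m

Multiplying the contributions: [kg·m/s²] · [m]
Adding exponents of each base unit: kg: 1, m: 2, s: -2
SI base units of work: kg·m²/s²

Answer: kg·m²/s²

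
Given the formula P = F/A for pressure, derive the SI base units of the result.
Units of each symbol in P = F/A:
  F (force): kg·m/s²
  A (area): m²  → in the denominator, contributes 1/m²

Multiplying the contributions: [kg·m/s²] · [1/m²]
Adding exponents of each base unit: kg: 1, m: -1, s: -2
SI base units of pressure: kg/(m·s²)

Answer: kg/(m·s²)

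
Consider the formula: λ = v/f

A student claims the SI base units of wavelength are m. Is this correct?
Units of each symbol in λ = v/f:
  v (wave speed): m/s
  f (frequency): 1/s  → in the denominator, contributes s

Multiplying the contributions: [m/s] · [s]
Adding exponents of each base unit: m: 1
SI base units of wavelength: m

The claimed units m match the derived units, so the claim is correct.

Answer: Yes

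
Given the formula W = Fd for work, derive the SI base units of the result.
Units of each symbol in W = Fd:
  F (force): kg·m/s²
  d (displacement): m

Multiplying the contributions: [kg·m/s²] · [m]
Adding exponents of each base unit: kg: 1, m: 2, s: -2
SI base units of work: kg·m²/s²

Answer: kg·m²/s²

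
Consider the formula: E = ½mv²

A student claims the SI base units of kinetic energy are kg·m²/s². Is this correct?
Units of each symbol in E = ½mv²:
  m (mass): kg
  v (speed): m/s  → to the power 2, contributes m²/s²
  The factor ½ is dimensionless.

Multiplying the contributions: [kg] · [m²/s²]
Adding exponents of each base unit: kg: 1, m: 2, s: -2
SI base units of kinetic energy: kg·m²/s²

The claimed units kg·m²/s² match the derived units, so the claim is correct.

Answer: Yes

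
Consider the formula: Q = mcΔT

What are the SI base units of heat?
Units of each symbol in Q = mcΔT:
  m (mass): kg
  c (specific heat capacity, in J/(kg·K)): m²/(s²·K)
  ΔT (temperature change): K

Multiplying the contributions: [kg] · [m²/(s²·K)] · [K]
Adding exponents of each base unit: kg: 1, m: 2, s: -2
SI base units of heat: kg·m²/s²

Answer: kg·m²/s²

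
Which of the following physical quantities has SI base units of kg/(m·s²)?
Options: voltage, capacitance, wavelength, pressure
Checking the SI base units of each option:
  voltage (V = IR): kg·m²/(s³·A)  ✗
  capacitance (C = Q/V): s⁴·A²/(kg·m²)  ✗
  wavelength (λ = v/f): m  ✗
  pressure (P = F/A): kg/(m·s²)  ✓ matches

Only pressure has units kg/(m·s²).

Answer: pressure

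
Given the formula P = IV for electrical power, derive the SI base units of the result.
Units of each symbol in P = IV:
  I (current): A
  V (voltage, in volts): kg·m²/(s³·A)

Multiplying the contributions: [A] · [kg·m²/(s³·A)]
Adding exponents of each base unit: kg: 1, m: 2, s: -3
SI base units of electrical power: kg·m²/s³

Answer: kg·m²/s³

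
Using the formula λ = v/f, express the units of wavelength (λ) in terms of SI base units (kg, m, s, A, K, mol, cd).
Units of each symbol in λ = v/f:
  v (wave speed): m/s
  f (frequency): 1/s  → in the denominator, contributes s

Multiplying the contributions: [m/s] · [s]
Adding exponents of each base unit: m: 1
SI base units of wavelength: m

Answer: m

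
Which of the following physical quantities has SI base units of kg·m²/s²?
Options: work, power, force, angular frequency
Checking the SI base units of each option:
  work (W = Fd): kg·m²/s²  ✓ matches
  power (P = W/t): kg·m²/s³  ✗
  force (F = ma): kg·m/s²  ✗
  angular frequency (ω = 2πf): 1/s  ✗

Only work has units kg·m²/s².

Answer: work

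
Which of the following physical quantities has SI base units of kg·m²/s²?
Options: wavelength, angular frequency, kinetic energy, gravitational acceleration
Checking the SI base units of each option:
  wavelength (λ = v/f): m  ✗
  angular frequency (ω = 2πf): 1/s  ✗
  kinetic energy (E = ½mv²): kg·m²/s²  ✓ matches
  gravitational acceleration (g = GM/r²): m/s²  ✗

Only kinetic energy has units kg·m²/s².

Answer: kinetic energy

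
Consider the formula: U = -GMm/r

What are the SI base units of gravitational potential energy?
Units of each symbol in U = -GMm/r:
  G (gravitational constant): m³/(kg·s²)
  M (mass): kg
  m (mass): kg
  r (distance): m  → in the denominator, contributes 1/m
  The minus sign does not affect the units.

Multiplying the contributions: [m³/(kg·s²)] · [kg] · [kg] · [1/m]
Adding exponents of each base unit: kg: 1, m: 2, s: -2
SI base units of gravitational potential energy: kg·m²/s²

Answer: kg·m²/s²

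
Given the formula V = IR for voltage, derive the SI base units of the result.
Units of each symbol in V = IR:
  I (current): A
  R (resistance, in ohms): kg·m²/(s³·A²)

Multiplying the contributions: [A] · [kg·m²/(s³·A²)]
Adding exponents of each base unit: kg: 1, m: 2, s: -3, A: -1
SI base units of voltage: kg·m²/(s³·A)

Answer: kg·m²/(s³·A)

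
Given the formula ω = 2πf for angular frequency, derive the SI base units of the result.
Units of each symbol in ω = 2πf:
  f (frequency): 1/s
  The factor 2π is dimensionless.

Multiplying the contributions: [1/s]
Adding exponents of each base unit: s: -1
SI base units of angular frequency: 1/s

Answer: 1/s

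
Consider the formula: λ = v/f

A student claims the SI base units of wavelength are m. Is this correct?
Units of each symbol in λ = v/f:
  v (wave speed): m/s
  f (frequency): 1/s  → in the denominator, contributes s

Multiplying the contributions: [m/s] · [s]
Adding exponents of each base unit: m: 1
SI base units of wavelength: m

The claimed units m match the derived units, so the claim is correct.

Answer: Yes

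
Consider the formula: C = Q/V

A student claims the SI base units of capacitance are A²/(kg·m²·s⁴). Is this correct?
Units of each symbol in C = Q/V:
  Q (charge, in coulombs): s·A
  V (voltage, in volts): kg·m²/(s³·A)  → in the denominator, contributes s³·A/(kg·m²)

Multiplying the contributions: [s·A] · [s³·A/(kg·m²)]
Adding exponents of each base unit: kg: -1, m: -2, s: 4, A: 2
SI base units of capacitance: s⁴·A²/(kg·m²)

The claimed units A²/(kg·m²·s⁴) (exponents kg: -1, m: -2, s: -4, A: 2) do not match the derived units s⁴·A²/(kg·m²) (exponents kg: -1, m: -2, s: 4, A: 2), so the claim is incorrect.

Answer: No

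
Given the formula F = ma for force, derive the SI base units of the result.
Units of each symbol in F = ma:
  m (mass): kg
  a (acceleration): m/s²

Multiplying the contributions: [kg] · [m/s²]
Adding exponents of each base unit: kg: 1, m: 1, s: -2
SI base units of force: kg·m/s²

Answer: kg·m/s²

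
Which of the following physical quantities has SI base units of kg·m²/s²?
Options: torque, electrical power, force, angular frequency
Checking the SI base units of each option:
  torque (τ = Fr): kg·m²/s²  ✓ matches
  electrical power (P = IV): kg·m²/s³  ✗
  force (F = ma): kg·m/s²  ✗
  angular frequency (ω = 2πf): 1/s  ✗

Only torque has units kg·m²/s².

Answer: torque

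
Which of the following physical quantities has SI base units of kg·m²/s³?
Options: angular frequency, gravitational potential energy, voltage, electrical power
Checking the SI base units of each option:
  angular frequency (ω = 2πf): 1/s  ✗
  gravitational potential energy (U = -GMm/r): kg·m²/s²  ✗
  voltage (V = IR): kg·m²/(s³·A)  ✗
  electrical power (P = IV): kg·m²/s³  ✓ matches

Only electrical power has units kg·m²/s³.

Answer: electrical power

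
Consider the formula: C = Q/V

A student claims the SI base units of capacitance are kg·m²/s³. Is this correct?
Units of each symbol in C = Q/V:
  Q (charge, in coulombs): s·A
  V (voltage, in volts): kg·m²/(s³·A)  → in the denominator, contributes s³·A/(kg·m²)

Multiplying the contributions: [s·A] · [s³·A/(kg·m²)]
Adding exponents of each base unit: kg: -1, m: -2, s: 4, A: 2
SI base units of capacitance: s⁴·A²/(kg·m²)

The claimed units kg·m²/s³ (exponents kg: 1, m: 2, s: -3) do not match the derived units s⁴·A²/(kg·m²) (exponents kg: -1, m: -2, s: 4, A: 2), so the claim is incorrect.

Answer: No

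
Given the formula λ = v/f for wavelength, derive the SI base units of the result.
Units of each symbol in λ = v/f:
  v (wave speed): m/s
  f (frequency): 1/s  → in the denominator, contributes s

Multiplying the contributions: [m/s] · [s]
Adding exponents of each base unit: m: 1
SI base units of wavelength: m

Answer: m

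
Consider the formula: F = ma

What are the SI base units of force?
Units of each symbol in F = ma:
  m (mass): kg
  a (acceleration): m/s²

Multiplying the contributions: [kg] · [m/s²]
Adding exponents of each base unit: kg: 1, m: 1, s: -2
SI base units of force: kg·m/s²

Answer: kg·m/s²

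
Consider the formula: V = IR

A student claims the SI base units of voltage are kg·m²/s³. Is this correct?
Units of each symbol in V = IR:
  I (current): A
  R (resistance, in ohms): kg·m²/(s³·A²)

Multiplying the contributions: [A] · [kg·m²/(s³·A²)]
Adding exponents of each base unit: kg: 1, m: 2, s: -3, A: -1
SI base units of voltage: kg·m²/(s³·A)

The claimed units kg·m²/s³ (exponents kg: 1, m: 2, s: -3) do not match the derived units kg·m²/(s³·A) (exponents kg: 1, m: 2, s: -3, A: -1), so the claim is incorrect.

Answer: No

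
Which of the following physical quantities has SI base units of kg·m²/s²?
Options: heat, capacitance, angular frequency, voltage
Checking the SI base units of each option:
  heat (Q = mcΔT): kg·m²/s²  ✓ matches
  capacitance (C = Q/V): s⁴·A²/(kg·m²)  ✗
  angular frequency (ω = 2πf): 1/s  ✗
  voltage (V = IR): kg·m²/(s³·A)  ✗

Only heat has units kg·m²/s².

Answer: heat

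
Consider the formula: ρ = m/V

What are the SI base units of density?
Units of each symbol in ρ = m/V:
  m (mass): kg
  V (volume): m³  → in the denominator, contributes 1/m³

Multiplying the contributions: [kg] · [1/m³]
Adding exponents of each base unit: kg: 1, m: -3
SI base units of density: kg/m³

Answer: kg/m³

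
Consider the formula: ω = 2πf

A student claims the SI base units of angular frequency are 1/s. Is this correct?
Units of each symbol in ω = 2πf:
  f (frequency): 1/s
  The factor 2π is dimensionless.

Multiplying the contributions: [1/s]
Adding exponents of each base unit: s: -1
SI base units of angular frequency: 1/s

The claimed units 1/s match the derived units, so the claim is correct.

Answer: Yes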